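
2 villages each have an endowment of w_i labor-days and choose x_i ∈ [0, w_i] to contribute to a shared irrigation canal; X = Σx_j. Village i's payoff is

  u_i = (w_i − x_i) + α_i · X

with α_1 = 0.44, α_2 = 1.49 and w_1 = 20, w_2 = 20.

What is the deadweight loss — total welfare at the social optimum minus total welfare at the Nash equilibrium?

∂u_i/∂x_i = α_i − 1, so village i contributes w_i if α_i > 1, else 0.
α_i > 1 for i ∈ {2}; NE contributions (0, 20), X = 20.
W^NE = Σw_i − X^NE + (Σα_i)·X^NE = 40 + 0.93·20 = 58.6.
Planner: ∂(Σu_j)/∂x_i = Σα_j − 1 = 0.93 > 0, so everyone contributes w_i; X^SO = 40, W^SO = 40 + 0.93·40 = 77.2.
Deadweight loss = 18.6.

18.6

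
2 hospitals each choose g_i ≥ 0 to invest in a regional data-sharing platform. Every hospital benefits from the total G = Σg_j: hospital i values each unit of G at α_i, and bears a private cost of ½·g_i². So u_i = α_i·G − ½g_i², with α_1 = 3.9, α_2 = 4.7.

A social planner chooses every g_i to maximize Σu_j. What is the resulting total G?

Planner FOC: ∂(Σu_j)/∂g_i = (Σα_j) − g_i = 0, so g_i^SO = Σα_j = 8.6 for every i; G^SO = 17.2.

17.2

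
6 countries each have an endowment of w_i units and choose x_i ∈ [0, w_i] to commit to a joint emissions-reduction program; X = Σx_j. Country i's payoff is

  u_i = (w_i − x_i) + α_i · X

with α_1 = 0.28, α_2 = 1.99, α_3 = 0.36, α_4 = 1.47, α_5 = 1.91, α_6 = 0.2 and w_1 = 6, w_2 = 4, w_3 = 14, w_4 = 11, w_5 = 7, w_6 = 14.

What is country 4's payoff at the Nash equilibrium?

32.34

∂u_i/∂x_i = α_i − 1, so country i contributes w_i if α_i > 1, else 0.
α_i > 1 for i ∈ {2, 4, 5}; NE contributions (0, 4, 0, 11, 7, 0), X = 22.
u_4 = (11 − 11) + 1.47·22 = 32.34.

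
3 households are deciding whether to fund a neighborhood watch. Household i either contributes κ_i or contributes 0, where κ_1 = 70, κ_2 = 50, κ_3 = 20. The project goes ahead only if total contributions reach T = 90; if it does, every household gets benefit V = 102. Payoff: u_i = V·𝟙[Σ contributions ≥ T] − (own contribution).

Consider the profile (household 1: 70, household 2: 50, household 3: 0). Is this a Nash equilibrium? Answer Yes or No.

Yes

Total = 120 ≥ 90: provided.
Household 1 (pledges 70, payoff 32): dropping to 0 → total 50, payoff 0. No gain.
Household 2 (pledges 50, payoff 52): dropping to 0 → total 70, payoff 0. No gain.
Household 3 (pledges 0, payoff 102): pledging 20 → total 140, payoff 82. No gain.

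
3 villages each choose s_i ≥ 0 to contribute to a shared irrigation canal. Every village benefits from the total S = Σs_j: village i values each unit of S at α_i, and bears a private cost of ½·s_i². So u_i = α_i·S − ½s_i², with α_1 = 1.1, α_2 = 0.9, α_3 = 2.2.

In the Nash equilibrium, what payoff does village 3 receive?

Village i's FOC: ∂u_i/∂s_i = α_i − s_i = 0, so s_i* = α_i.
NE contributions = (1.1, 0.9, 2.2); S = 4.2.
u_3 = α_3·S − ½·(s_3)² = 2.2·4.2 − ½·2.2² = 6.82.

6.82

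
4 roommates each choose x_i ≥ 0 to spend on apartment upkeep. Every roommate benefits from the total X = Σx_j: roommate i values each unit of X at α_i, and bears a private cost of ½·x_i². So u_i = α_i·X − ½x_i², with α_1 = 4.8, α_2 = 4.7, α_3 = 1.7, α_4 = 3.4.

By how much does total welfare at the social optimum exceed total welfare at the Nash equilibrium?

Roommate i's FOC: ∂u_i/∂x_i = α_i − x_i = 0, so x_i* = α_i.
NE contributions = (4.8, 4.7, 1.7, 3.4); X = 14.6.
W^NE = (Σα)·X − ½Σα_i² = 14.6² − ½·59.58 = 183.37.
Planner sets x_i = Σα_j = 14.6 for every i, so X^SO = 4·14.6 = 58.4.
W^SO = (Σα)·X^SO − ½·4·(Σα)² = (4/2)·14.6² = 426.32.
Deadweight loss = W^SO − W^NE = 242.95.

242.95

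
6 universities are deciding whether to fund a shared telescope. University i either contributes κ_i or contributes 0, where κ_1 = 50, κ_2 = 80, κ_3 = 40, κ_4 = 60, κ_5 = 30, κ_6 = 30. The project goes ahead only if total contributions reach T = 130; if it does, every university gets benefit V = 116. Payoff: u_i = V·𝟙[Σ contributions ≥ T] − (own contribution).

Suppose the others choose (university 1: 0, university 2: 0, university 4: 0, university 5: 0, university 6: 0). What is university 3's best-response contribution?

0

Others' total = 0. Even contributing 40 gives 40 < 130: no benefit either way.
Best response: 0.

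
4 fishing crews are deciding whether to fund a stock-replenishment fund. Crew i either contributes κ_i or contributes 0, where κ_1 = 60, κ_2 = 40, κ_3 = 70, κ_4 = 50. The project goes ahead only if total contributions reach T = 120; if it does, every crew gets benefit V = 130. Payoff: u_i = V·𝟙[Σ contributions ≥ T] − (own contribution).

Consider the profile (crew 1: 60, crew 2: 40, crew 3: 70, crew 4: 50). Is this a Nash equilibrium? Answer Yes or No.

No

Total = 220 ≥ 120: provided.
Crew 1 (pledges 60, payoff 70): dropping to 0 → total 160, payoff 130. Profitable deviation.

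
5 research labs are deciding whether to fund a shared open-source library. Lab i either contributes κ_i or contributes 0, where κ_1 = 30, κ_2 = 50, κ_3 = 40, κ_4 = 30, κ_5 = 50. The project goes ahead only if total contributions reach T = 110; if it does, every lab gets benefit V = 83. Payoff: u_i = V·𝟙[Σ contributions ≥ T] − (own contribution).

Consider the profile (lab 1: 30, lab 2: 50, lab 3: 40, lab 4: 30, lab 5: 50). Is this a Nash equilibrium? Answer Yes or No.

No

Total = 200 ≥ 110: provided.
Lab 1 (pledges 30, payoff 53): dropping to 0 → total 170, payoff 83. Profitable deviation.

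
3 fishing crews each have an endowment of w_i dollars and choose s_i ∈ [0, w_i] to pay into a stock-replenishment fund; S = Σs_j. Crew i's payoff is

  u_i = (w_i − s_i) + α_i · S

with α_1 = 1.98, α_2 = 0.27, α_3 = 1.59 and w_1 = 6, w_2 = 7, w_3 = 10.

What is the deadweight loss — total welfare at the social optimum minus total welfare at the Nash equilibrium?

∂u_i/∂s_i = α_i − 1, so crew i contributes w_i if α_i > 1, else 0.
α_i > 1 for i ∈ {1, 3}; NE contributions (6, 0, 10), S = 16.
W^NE = Σw_i − S^NE + (Σα_i)·S^NE = 23 + 2.84·16 = 68.44.
Planner: ∂(Σu_j)/∂s_i = Σα_j − 1 = 2.84 > 0, so everyone contributes w_i; S^SO = 23, W^SO = 23 + 2.84·23 = 88.32.
Deadweight loss = 19.88.

19.88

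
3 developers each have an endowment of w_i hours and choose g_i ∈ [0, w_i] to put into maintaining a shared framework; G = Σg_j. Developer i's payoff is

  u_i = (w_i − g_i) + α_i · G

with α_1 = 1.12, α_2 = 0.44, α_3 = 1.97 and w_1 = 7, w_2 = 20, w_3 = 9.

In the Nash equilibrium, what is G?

∂u_i/∂g_i = α_i − 1, so developer i contributes w_i if α_i > 1, else 0.
α_i > 1 for i ∈ {1, 3}; NE contributions (7, 0, 9), G = 16.

16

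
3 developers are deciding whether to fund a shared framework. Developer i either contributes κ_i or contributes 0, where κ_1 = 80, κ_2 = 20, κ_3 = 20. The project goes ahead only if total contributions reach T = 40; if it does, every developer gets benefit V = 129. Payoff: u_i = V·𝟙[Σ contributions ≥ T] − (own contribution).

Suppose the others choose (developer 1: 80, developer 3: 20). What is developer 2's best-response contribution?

0

Others' total = 100 ≥ 40; contributing adds cost 20 for no extra benefit.
Best response: 0.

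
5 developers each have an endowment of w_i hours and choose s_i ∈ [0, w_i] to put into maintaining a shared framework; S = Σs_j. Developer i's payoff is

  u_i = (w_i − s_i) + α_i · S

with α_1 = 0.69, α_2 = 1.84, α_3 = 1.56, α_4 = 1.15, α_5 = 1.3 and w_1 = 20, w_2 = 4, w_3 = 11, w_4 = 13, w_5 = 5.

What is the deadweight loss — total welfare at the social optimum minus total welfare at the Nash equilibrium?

110.8

∂u_i/∂s_i = α_i − 1, so developer i contributes w_i if α_i > 1, else 0.
α_i > 1 for i ∈ {2, 3, 4, 5}; NE contributions (0, 4, 11, 13, 5), S = 33.
W^NE = Σw_i − S^NE + (Σα_i)·S^NE = 53 + 5.54·33 = 235.82.
Planner: ∂(Σu_j)/∂s_i = Σα_j − 1 = 5.54 > 0, so everyone contributes w_i; S^SO = 53, W^SO = 53 + 5.54·53 = 346.62.
Deadweight loss = 110.8.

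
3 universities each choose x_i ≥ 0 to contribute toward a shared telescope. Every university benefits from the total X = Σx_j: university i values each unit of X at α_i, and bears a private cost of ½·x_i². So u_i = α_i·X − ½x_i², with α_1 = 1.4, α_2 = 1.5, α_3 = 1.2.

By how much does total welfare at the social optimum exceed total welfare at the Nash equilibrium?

University i's FOC: ∂u_i/∂x_i = α_i − x_i = 0, so x_i* = α_i.
NE contributions = (1.4, 1.5, 1.2); X = 4.1.
W^NE = (Σα)·X − ½Σα_i² = 4.1² − ½·5.65 = 13.985.
Planner sets x_i = Σα_j = 4.1 for every i, so X^SO = 3·4.1 = 12.3.
W^SO = (Σα)·X^SO − ½·3·(Σα)² = (3/2)·4.1² = 25.215.
Deadweight loss = W^SO − W^NE = 11.23.

11.23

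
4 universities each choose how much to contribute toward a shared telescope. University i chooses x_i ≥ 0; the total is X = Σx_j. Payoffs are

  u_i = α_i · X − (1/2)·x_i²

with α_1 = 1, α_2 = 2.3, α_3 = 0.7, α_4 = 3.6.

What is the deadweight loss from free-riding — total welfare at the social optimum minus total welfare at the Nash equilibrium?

67.63

University i's FOC: ∂u_i/∂x_i = α_i − x_i = 0, so x_i* = α_i.
NE contributions = (1, 2.3, 0.7, 3.6); X = 7.6.
W^NE = (Σα)·X − ½Σα_i² = 7.6² − ½·19.74 = 47.89.
Planner sets x_i = Σα_j = 7.6 for every i, so X^SO = 4·7.6 = 30.4.
W^SO = (Σα)·X^SO − ½·4·(Σα)² = (4/2)·7.6² = 115.52.
Deadweight loss = W^SO − W^NE = 67.63.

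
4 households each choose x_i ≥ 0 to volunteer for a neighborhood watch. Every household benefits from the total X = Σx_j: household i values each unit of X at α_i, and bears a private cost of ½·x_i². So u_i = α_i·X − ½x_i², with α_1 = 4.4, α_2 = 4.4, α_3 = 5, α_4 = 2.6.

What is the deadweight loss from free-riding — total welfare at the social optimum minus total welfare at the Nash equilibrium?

304.2

Household i's FOC: ∂u_i/∂x_i = α_i − x_i = 0, so x_i* = α_i.
NE contributions = (4.4, 4.4, 5, 2.6); X = 16.4.
W^NE = (Σα)·X − ½Σα_i² = 16.4² − ½·70.48 = 233.72.
Planner sets x_i = Σα_j = 16.4 for every i, so X^SO = 4·16.4 = 65.6.
W^SO = (Σα)·X^SO − ½·4·(Σα)² = (4/2)·16.4² = 537.92.
Deadweight loss = W^SO − W^NE = 304.2.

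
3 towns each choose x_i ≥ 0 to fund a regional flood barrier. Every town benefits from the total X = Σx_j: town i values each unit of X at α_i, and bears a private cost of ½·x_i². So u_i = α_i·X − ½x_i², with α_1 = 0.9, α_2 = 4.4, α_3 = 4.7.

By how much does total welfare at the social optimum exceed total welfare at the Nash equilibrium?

Town i's FOC: ∂u_i/∂x_i = α_i − x_i = 0, so x_i* = α_i.
NE contributions = (0.9, 4.4, 4.7); X = 10.
W^NE = (Σα)·X − ½Σα_i² = 10² − ½·42.26 = 78.87.
Planner sets x_i = Σα_j = 10 for every i, so X^SO = 3·10 = 30.
W^SO = (Σα)·X^SO − ½·3·(Σα)² = (3/2)·10² = 150.
Deadweight loss = W^SO − W^NE = 71.13.

71.13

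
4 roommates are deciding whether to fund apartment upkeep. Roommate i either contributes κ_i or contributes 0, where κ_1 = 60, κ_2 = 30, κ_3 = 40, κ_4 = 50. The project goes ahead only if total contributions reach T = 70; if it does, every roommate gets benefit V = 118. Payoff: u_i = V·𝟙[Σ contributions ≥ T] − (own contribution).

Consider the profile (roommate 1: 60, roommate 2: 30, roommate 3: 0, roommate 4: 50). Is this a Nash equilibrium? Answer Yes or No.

Total = 140 ≥ 70: provided.
Roommate 1 (pledges 60, payoff 58): dropping to 0 → total 80, payoff 118. Profitable deviation.

No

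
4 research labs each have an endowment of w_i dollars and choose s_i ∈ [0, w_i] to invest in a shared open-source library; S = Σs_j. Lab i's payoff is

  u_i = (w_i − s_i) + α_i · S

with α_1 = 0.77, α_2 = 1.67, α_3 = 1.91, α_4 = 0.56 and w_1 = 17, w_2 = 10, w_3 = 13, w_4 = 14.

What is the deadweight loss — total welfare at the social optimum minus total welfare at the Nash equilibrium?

121.21

∂u_i/∂s_i = α_i − 1, so lab i contributes w_i if α_i > 1, else 0.
α_i > 1 for i ∈ {2, 3}; NE contributions (0, 10, 13, 0), S = 23.
W^NE = Σw_i − S^NE + (Σα_i)·S^NE = 54 + 3.91·23 = 143.93.
Planner: ∂(Σu_j)/∂s_i = Σα_j − 1 = 3.91 > 0, so everyone contributes w_i; S^SO = 54, W^SO = 54 + 3.91·54 = 265.14.
Deadweight loss = 121.21.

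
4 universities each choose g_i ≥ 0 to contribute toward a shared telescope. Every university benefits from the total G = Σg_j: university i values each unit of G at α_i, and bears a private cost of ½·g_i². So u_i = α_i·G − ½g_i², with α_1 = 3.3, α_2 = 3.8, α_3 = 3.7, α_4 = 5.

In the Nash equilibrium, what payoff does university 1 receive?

University i's FOC: ∂u_i/∂g_i = α_i − g_i = 0, so g_i* = α_i.
NE contributions = (3.3, 3.8, 3.7, 5); G = 15.8.
u_1 = α_1·G − ½·(g_1)² = 3.3·15.8 − ½·3.3² = 46.695.

46.695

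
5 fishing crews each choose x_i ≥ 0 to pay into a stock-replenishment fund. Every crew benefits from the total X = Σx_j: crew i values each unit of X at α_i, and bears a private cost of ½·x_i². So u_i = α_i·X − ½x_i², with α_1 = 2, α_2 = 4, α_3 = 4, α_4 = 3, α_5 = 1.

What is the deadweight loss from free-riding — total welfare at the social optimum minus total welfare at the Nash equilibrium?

317

Crew i's FOC: ∂u_i/∂x_i = α_i − x_i = 0, so x_i* = α_i.
NE contributions = (2, 4, 4, 3, 1); X = 14.
W^NE = (Σα)·X − ½Σα_i² = 14² − ½·46 = 173.
Planner sets x_i = Σα_j = 14 for every i, so X^SO = 5·14 = 70.
W^SO = (Σα)·X^SO − ½·5·(Σα)² = (5/2)·14² = 490.
Deadweight loss = W^SO − W^NE = 317.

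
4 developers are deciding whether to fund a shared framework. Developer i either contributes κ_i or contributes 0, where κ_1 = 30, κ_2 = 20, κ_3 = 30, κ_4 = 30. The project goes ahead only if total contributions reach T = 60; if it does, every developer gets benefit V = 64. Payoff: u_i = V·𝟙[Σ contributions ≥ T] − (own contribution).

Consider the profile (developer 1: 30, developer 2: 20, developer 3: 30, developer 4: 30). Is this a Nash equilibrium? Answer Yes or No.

No

Total = 110 ≥ 60: provided.
Developer 1 (pledges 30, payoff 34): dropping to 0 → total 80, payoff 64. Profitable deviation.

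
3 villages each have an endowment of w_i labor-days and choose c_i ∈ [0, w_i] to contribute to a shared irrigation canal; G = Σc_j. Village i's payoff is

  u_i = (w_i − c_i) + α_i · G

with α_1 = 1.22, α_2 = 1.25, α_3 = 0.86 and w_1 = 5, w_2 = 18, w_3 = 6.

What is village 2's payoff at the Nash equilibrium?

∂u_i/∂c_i = α_i − 1, so village i contributes w_i if α_i > 1, else 0.
α_i > 1 for i ∈ {1, 2}; NE contributions (5, 18, 0), G = 23.
u_2 = (18 − 18) + 1.25·23 = 28.75.

28.75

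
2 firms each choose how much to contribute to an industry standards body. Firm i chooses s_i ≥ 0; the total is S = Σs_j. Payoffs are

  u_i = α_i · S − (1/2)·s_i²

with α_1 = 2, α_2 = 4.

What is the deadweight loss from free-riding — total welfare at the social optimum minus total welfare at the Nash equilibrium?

Firm i's FOC: ∂u_i/∂s_i = α_i − s_i = 0, so s_i* = α_i.
NE contributions = (2, 4); S = 6.
W^NE = (Σα)·S − ½Σα_i² = 6² − ½·20 = 26.
Planner sets s_i = Σα_j = 6 for every i, so S^SO = 2·6 = 12.
W^SO = (Σα)·S^SO − ½·2·(Σα)² = (2/2)·6² = 36.
Deadweight loss = W^SO − W^NE = 10.

10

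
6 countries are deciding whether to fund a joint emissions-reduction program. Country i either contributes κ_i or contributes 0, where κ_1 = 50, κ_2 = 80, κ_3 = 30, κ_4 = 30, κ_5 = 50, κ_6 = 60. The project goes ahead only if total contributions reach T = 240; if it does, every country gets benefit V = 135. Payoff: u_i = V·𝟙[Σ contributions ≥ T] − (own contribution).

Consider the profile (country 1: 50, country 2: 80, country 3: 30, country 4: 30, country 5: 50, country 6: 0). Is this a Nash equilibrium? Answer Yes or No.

Yes

Total = 240 ≥ 240: provided.
Country 1 (pledges 50, payoff 85): dropping to 0 → total 190, payoff 0. No gain.
Country 2 (pledges 80, payoff 55): dropping to 0 → total 160, payoff 0. No gain.
Country 3 (pledges 30, payoff 105): dropping to 0 → total 210, payoff 0. No gain.
Country 4 (pledges 30, payoff 105): dropping to 0 → total 210, payoff 0. No gain.
Country 5 (pledges 50, payoff 85): dropping to 0 → total 190, payoff 0. No gain.
Country 6 (pledges 0, payoff 135): pledging 60 → total 300, payoff 75. No gain.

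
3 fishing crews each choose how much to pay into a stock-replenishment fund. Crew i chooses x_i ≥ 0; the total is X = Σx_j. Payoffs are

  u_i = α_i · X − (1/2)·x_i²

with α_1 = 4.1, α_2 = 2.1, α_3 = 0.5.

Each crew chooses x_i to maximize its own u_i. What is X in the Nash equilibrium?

Crew i's FOC: ∂u_i/∂x_i = α_i − x_i = 0, so x_i* = α_i.
NE contributions = (4.1, 2.1, 0.5); X = 6.7.

6.7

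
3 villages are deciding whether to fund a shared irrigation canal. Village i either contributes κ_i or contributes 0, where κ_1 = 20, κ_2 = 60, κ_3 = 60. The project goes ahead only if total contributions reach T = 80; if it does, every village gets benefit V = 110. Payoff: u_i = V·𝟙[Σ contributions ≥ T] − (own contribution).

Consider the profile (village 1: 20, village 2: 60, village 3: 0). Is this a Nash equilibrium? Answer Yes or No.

Yes

Total = 80 ≥ 80: provided.
Village 1 (pledges 20, payoff 90): dropping to 0 → total 60, payoff 0. No gain.
Village 2 (pledges 60, payoff 50): dropping to 0 → total 20, payoff 0. No gain.
Village 3 (pledges 0, payoff 110): pledging 60 → total 140, payoff 50. No gain.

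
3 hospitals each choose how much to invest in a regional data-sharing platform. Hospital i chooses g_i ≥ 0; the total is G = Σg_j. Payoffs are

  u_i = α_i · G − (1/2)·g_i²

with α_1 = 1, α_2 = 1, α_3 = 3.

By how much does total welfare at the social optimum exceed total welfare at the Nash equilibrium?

18

Hospital i's FOC: ∂u_i/∂g_i = α_i − g_i = 0, so g_i* = α_i.
NE contributions = (1, 1, 3); G = 5.
W^NE = (Σα)·G − ½Σα_i² = 5² − ½·11 = 19.5.
Planner sets g_i = Σα_j = 5 for every i, so G^SO = 3·5 = 15.
W^SO = (Σα)·G^SO − ½·3·(Σα)² = (3/2)·5² = 37.5.
Deadweight loss = W^SO − W^NE = 18.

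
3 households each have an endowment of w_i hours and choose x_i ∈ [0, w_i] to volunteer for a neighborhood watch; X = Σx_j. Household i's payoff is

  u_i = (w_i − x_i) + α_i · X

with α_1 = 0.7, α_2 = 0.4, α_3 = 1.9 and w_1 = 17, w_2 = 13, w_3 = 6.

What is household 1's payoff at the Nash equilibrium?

21.2

∂u_i/∂x_i = α_i − 1, so household i contributes w_i if α_i > 1, else 0.
α_i > 1 for i ∈ {3}; NE contributions (0, 0, 6), X = 6.
u_1 = (17 − 0) + 0.7·6 = 21.2.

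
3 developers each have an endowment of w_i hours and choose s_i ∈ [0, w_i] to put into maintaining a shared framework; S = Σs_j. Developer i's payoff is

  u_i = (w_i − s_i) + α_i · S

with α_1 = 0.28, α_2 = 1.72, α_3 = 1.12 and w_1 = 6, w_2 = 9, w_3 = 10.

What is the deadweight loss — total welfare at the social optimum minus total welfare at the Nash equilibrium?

12.72

∂u_i/∂s_i = α_i − 1, so developer i contributes w_i if α_i > 1, else 0.
α_i > 1 for i ∈ {2, 3}; NE contributions (0, 9, 10), S = 19.
W^NE = Σw_i − S^NE + (Σα_i)·S^NE = 25 + 2.12·19 = 65.28.
Planner: ∂(Σu_j)/∂s_i = Σα_j − 1 = 2.12 > 0, so everyone contributes w_i; S^SO = 25, W^SO = 25 + 2.12·25 = 78.
Deadweight loss = 12.72.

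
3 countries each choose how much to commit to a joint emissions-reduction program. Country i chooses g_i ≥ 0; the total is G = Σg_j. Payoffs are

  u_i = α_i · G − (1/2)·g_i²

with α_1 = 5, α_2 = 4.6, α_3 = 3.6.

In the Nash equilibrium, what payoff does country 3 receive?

41.04

Country i's FOC: ∂u_i/∂g_i = α_i − g_i = 0, so g_i* = α_i.
NE contributions = (5, 4.6, 3.6); G = 13.2.
u_3 = α_3·G − ½·(g_3)² = 3.6·13.2 − ½·3.6² = 41.04.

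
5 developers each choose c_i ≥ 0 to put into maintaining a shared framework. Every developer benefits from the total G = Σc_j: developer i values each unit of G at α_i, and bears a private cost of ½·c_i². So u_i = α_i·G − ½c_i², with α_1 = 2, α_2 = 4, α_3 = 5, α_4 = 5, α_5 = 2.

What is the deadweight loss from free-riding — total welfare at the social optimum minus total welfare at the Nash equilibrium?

523

Developer i's FOC: ∂u_i/∂c_i = α_i − c_i = 0, so c_i* = α_i.
NE contributions = (2, 4, 5, 5, 2); G = 18.
W^NE = (Σα)·G − ½Σα_i² = 18² − ½·74 = 287.
Planner sets c_i = Σα_j = 18 for every i, so G^SO = 5·18 = 90.
W^SO = (Σα)·G^SO − ½·5·(Σα)² = (5/2)·18² = 810.
Deadweight loss = W^SO − W^NE = 523.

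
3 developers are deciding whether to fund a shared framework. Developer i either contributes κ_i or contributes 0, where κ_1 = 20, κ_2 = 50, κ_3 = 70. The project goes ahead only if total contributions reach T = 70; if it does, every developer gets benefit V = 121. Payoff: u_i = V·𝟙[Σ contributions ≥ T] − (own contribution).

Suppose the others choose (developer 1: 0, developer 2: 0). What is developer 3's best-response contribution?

70

Others' total = 0. Contributing 70 brings total to 70 ≥ 70: gain V − κ_3 = 51.
Best response: 70.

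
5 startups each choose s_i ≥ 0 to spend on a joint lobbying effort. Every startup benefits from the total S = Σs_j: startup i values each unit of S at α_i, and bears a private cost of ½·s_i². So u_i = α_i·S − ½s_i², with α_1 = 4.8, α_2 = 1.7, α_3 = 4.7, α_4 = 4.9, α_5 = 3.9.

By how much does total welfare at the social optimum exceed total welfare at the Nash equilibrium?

643.62

Startup i's FOC: ∂u_i/∂s_i = α_i − s_i = 0, so s_i* = α_i.
NE contributions = (4.8, 1.7, 4.7, 4.9, 3.9); S = 20.
W^NE = (Σα)·S − ½Σα_i² = 20² − ½·87.24 = 356.38.
Planner sets s_i = Σα_j = 20 for every i, so S^SO = 5·20 = 100.
W^SO = (Σα)·S^SO − ½·5·(Σα)² = (5/2)·20² = 1000.
Deadweight loss = W^SO − W^NE = 643.62.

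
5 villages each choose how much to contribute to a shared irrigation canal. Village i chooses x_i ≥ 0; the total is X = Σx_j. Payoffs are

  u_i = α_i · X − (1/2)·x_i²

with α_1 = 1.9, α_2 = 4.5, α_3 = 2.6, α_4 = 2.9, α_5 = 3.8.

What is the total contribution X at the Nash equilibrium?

Village i's FOC: ∂u_i/∂x_i = α_i − x_i = 0, so x_i* = α_i.
NE contributions = (1.9, 4.5, 2.6, 2.9, 3.8); X = 15.7.

15.7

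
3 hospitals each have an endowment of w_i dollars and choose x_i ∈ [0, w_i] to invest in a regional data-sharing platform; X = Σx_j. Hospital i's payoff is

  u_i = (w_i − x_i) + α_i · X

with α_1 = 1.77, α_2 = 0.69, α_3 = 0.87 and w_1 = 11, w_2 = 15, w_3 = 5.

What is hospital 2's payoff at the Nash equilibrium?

∂u_i/∂x_i = α_i − 1, so hospital i contributes w_i if α_i > 1, else 0.
α_i > 1 for i ∈ {1}; NE contributions (11, 0, 0), X = 11.
u_2 = (15 − 0) + 0.69·11 = 22.59.

22.59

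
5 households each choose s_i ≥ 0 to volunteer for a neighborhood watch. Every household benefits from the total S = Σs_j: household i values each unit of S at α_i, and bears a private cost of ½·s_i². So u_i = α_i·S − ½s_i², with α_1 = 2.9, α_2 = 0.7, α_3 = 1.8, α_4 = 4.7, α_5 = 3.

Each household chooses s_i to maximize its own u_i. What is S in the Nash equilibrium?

Household i's FOC: ∂u_i/∂s_i = α_i − s_i = 0, so s_i* = α_i.
NE contributions = (2.9, 0.7, 1.8, 4.7, 3); S = 13.1.

13.1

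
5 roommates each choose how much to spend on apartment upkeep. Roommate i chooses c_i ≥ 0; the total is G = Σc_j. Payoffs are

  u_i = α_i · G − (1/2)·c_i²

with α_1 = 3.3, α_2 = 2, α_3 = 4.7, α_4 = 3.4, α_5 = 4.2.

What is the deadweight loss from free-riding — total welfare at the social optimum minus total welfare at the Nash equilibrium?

497.73

Roommate i's FOC: ∂u_i/∂c_i = α_i − c_i = 0, so c_i* = α_i.
NE contributions = (3.3, 2, 4.7, 3.4, 4.2); G = 17.6.
W^NE = (Σα)·G − ½Σα_i² = 17.6² − ½·66.18 = 276.67.
Planner sets c_i = Σα_j = 17.6 for every i, so G^SO = 5·17.6 = 88.
W^SO = (Σα)·G^SO − ½·5·(Σα)² = (5/2)·17.6² = 774.4.
Deadweight loss = W^SO − W^NE = 497.73.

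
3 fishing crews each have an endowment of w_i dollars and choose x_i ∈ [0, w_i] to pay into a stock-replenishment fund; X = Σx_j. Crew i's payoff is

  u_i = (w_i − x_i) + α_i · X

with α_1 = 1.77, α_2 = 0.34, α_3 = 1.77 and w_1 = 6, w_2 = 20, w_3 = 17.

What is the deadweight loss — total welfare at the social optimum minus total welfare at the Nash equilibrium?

∂u_i/∂x_i = α_i − 1, so crew i contributes w_i if α_i > 1, else 0.
α_i > 1 for i ∈ {1, 3}; NE contributions (6, 0, 17), X = 23.
W^NE = Σw_i − X^NE + (Σα_i)·X^NE = 43 + 2.88·23 = 109.24.
Planner: ∂(Σu_j)/∂x_i = Σα_j − 1 = 2.88 > 0, so everyone contributes w_i; X^SO = 43, W^SO = 43 + 2.88·43 = 166.84.
Deadweight loss = 57.6.

57.6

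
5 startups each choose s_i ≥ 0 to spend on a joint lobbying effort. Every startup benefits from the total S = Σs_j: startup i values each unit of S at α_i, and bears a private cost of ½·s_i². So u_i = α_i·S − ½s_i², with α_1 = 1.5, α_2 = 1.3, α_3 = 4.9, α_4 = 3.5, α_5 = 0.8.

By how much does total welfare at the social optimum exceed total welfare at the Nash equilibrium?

Startup i's FOC: ∂u_i/∂s_i = α_i − s_i = 0, so s_i* = α_i.
NE contributions = (1.5, 1.3, 4.9, 3.5, 0.8); S = 12.
W^NE = (Σα)·S − ½Σα_i² = 12² − ½·40.84 = 123.58.
Planner sets s_i = Σα_j = 12 for every i, so S^SO = 5·12 = 60.
W^SO = (Σα)·S^SO − ½·5·(Σα)² = (5/2)·12² = 360.
Deadweight loss = W^SO − W^NE = 236.42.

236.42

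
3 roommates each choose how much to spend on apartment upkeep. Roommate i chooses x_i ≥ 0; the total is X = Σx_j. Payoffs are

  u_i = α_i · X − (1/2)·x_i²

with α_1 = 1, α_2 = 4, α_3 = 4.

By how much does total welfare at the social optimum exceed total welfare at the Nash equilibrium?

57

Roommate i's FOC: ∂u_i/∂x_i = α_i − x_i = 0, so x_i* = α_i.
NE contributions = (1, 4, 4); X = 9.
W^NE = (Σα)·X − ½Σα_i² = 9² − ½·33 = 64.5.
Planner sets x_i = Σα_j = 9 for every i, so X^SO = 3·9 = 27.
W^SO = (Σα)·X^SO − ½·3·(Σα)² = (3/2)·9² = 121.5.
Deadweight loss = W^SO − W^NE = 57.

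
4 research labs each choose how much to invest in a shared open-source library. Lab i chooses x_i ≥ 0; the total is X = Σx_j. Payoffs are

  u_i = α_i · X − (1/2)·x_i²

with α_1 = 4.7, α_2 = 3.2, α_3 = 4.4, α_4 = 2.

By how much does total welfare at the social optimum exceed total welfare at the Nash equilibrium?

Lab i's FOC: ∂u_i/∂x_i = α_i − x_i = 0, so x_i* = α_i.
NE contributions = (4.7, 3.2, 4.4, 2); X = 14.3.
W^NE = (Σα)·X − ½Σα_i² = 14.3² − ½·55.69 = 176.645.
Planner sets x_i = Σα_j = 14.3 for every i, so X^SO = 4·14.3 = 57.2.
W^SO = (Σα)·X^SO − ½·4·(Σα)² = (4/2)·14.3² = 408.98.
Deadweight loss = W^SO − W^NE = 232.335.

232.335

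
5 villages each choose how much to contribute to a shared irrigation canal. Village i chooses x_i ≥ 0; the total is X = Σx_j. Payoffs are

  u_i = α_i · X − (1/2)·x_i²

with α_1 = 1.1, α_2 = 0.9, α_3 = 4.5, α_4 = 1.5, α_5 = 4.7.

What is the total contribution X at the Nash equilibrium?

12.7

Village i's FOC: ∂u_i/∂x_i = α_i − x_i = 0, so x_i* = α_i.
NE contributions = (1.1, 0.9, 4.5, 1.5, 4.7); X = 12.7.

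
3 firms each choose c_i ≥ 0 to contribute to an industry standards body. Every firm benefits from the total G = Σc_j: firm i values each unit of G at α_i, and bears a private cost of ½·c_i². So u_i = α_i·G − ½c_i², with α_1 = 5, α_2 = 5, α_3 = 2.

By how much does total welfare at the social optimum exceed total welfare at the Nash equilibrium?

99

Firm i's FOC: ∂u_i/∂c_i = α_i − c_i = 0, so c_i* = α_i.
NE contributions = (5, 5, 2); G = 12.
W^NE = (Σα)·G − ½Σα_i² = 12² − ½·54 = 117.
Planner sets c_i = Σα_j = 12 for every i, so G^SO = 3·12 = 36.
W^SO = (Σα)·G^SO − ½·3·(Σα)² = (3/2)·12² = 216.
Deadweight loss = W^SO − W^NE = 99.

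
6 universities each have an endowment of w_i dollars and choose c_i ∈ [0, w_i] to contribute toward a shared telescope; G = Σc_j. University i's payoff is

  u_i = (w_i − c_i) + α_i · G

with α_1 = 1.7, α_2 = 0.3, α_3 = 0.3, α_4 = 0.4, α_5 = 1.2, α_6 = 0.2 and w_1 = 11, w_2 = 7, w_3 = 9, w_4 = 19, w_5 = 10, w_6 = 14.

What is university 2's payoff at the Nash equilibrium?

13.3

∂u_i/∂c_i = α_i − 1, so university i contributes w_i if α_i > 1, else 0.
α_i > 1 for i ∈ {1, 5}; NE contributions (11, 0, 0, 0, 10, 0), G = 21.
u_2 = (7 − 0) + 0.3·21 = 13.3.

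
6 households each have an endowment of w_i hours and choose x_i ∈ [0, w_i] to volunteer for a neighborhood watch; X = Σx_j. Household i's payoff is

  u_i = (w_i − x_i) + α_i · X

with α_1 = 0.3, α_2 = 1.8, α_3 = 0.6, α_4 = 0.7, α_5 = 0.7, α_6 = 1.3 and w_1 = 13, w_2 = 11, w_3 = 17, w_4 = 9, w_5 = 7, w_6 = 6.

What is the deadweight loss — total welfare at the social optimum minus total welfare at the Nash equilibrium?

∂u_i/∂x_i = α_i − 1, so household i contributes w_i if α_i > 1, else 0.
α_i > 1 for i ∈ {2, 6}; NE contributions (0, 11, 0, 0, 0, 6), X = 17.
W^NE = Σw_i − X^NE + (Σα_i)·X^NE = 63 + 4.4·17 = 137.8.
Planner: ∂(Σu_j)/∂x_i = Σα_j − 1 = 4.4 > 0, so everyone contributes w_i; X^SO = 63, W^SO = 63 + 4.4·63 = 340.2.
Deadweight loss = 202.4.

202.4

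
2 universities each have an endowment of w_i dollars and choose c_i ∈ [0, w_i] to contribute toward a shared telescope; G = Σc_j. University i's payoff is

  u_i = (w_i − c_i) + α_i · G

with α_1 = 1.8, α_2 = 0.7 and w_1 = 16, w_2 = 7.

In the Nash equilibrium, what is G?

∂u_i/∂c_i = α_i − 1, so university i contributes w_i if α_i > 1, else 0.
α_i > 1 for i ∈ {1}; NE contributions (16, 0), G = 16.

16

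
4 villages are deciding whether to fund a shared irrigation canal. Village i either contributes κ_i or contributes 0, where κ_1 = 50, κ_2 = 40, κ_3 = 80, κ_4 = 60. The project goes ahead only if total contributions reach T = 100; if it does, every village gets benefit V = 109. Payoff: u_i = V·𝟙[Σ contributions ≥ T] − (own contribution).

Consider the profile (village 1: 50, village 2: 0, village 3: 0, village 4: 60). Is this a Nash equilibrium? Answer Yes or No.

Yes

Total = 110 ≥ 100: provided.
Village 1 (pledges 50, payoff 59): dropping to 0 → total 60, payoff 0. No gain.
Village 2 (pledges 0, payoff 109): pledging 40 → total 150, payoff 69. No gain.
Village 3 (pledges 0, payoff 109): pledging 80 → total 190, payoff 29. No gain.
Village 4 (pledges 60, payoff 49): dropping to 0 → total 50, payoff 0. No gain.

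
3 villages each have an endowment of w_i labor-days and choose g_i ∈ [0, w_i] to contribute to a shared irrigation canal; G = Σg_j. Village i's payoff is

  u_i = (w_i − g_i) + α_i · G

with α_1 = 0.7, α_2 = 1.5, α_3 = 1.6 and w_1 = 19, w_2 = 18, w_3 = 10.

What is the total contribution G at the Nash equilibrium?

∂u_i/∂g_i = α_i − 1, so village i contributes w_i if α_i > 1, else 0.
α_i > 1 for i ∈ {2, 3}; NE contributions (0, 18, 10), G = 28.

28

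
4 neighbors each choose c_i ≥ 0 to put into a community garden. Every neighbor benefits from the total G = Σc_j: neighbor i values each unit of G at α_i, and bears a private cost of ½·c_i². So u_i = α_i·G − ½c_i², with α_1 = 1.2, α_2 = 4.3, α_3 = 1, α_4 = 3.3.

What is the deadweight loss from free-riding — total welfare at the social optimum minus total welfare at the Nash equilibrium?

111.95

Neighbor i's FOC: ∂u_i/∂c_i = α_i − c_i = 0, so c_i* = α_i.
NE contributions = (1.2, 4.3, 1, 3.3); G = 9.8.
W^NE = (Σα)·G − ½Σα_i² = 9.8² − ½·31.82 = 80.13.
Planner sets c_i = Σα_j = 9.8 for every i, so G^SO = 4·9.8 = 39.2.
W^SO = (Σα)·G^SO − ½·4·(Σα)² = (4/2)·9.8² = 192.08.
Deadweight loss = W^SO − W^NE = 111.95.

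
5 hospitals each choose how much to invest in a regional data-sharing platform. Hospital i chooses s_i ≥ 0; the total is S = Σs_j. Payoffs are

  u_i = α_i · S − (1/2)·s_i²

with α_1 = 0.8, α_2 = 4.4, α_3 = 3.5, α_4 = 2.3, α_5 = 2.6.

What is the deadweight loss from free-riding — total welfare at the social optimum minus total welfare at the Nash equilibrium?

Hospital i's FOC: ∂u_i/∂s_i = α_i − s_i = 0, so s_i* = α_i.
NE contributions = (0.8, 4.4, 3.5, 2.3, 2.6); S = 13.6.
W^NE = (Σα)·S − ½Σα_i² = 13.6² − ½·44.3 = 162.81.
Planner sets s_i = Σα_j = 13.6 for every i, so S^SO = 5·13.6 = 68.
W^SO = (Σα)·S^SO − ½·5·(Σα)² = (5/2)·13.6² = 462.4.
Deadweight loss = W^SO − W^NE = 299.59.

299.59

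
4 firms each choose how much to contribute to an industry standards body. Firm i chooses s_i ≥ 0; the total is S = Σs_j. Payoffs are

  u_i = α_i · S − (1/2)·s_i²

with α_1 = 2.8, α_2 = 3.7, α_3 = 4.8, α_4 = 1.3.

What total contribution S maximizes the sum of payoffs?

Planner FOC: ∂(Σu_j)/∂s_i = (Σα_j) − s_i = 0, so s_i^SO = Σα_j = 12.6 for every i; S^SO = 50.4.

50.4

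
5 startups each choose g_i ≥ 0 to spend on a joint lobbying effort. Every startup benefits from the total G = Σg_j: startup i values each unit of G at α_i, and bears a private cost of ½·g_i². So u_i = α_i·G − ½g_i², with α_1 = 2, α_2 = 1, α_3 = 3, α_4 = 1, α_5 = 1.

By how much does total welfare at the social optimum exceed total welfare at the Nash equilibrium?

Startup i's FOC: ∂u_i/∂g_i = α_i − g_i = 0, so g_i* = α_i.
NE contributions = (2, 1, 3, 1, 1); G = 8.
W^NE = (Σα)·G − ½Σα_i² = 8² − ½·16 = 56.
Planner sets g_i = Σα_j = 8 for every i, so G^SO = 5·8 = 40.
W^SO = (Σα)·G^SO − ½·5·(Σα)² = (5/2)·8² = 160.
Deadweight loss = W^SO − W^NE = 104.

104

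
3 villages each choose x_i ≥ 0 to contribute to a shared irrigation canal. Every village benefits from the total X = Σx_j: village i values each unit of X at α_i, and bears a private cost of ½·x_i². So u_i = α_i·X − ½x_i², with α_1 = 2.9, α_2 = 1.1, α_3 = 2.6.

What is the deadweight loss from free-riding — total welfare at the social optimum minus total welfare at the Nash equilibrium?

Village i's FOC: ∂u_i/∂x_i = α_i − x_i = 0, so x_i* = α_i.
NE contributions = (2.9, 1.1, 2.6); X = 6.6.
W^NE = (Σα)·X − ½Σα_i² = 6.6² − ½·16.38 = 35.37.
Planner sets x_i = Σα_j = 6.6 for every i, so X^SO = 3·6.6 = 19.8.
W^SO = (Σα)·X^SO − ½·3·(Σα)² = (3/2)·6.6² = 65.34.
Deadweight loss = W^SO − W^NE = 29.97.

29.97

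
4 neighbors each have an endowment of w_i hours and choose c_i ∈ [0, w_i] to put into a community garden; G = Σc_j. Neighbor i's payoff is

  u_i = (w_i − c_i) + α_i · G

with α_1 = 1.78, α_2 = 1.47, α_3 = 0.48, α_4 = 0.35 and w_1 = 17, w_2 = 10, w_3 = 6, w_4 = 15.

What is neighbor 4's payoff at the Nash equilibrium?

24.45

∂u_i/∂c_i = α_i − 1, so neighbor i contributes w_i if α_i > 1, else 0.
α_i > 1 for i ∈ {1, 2}; NE contributions (17, 10, 0, 0), G = 27.
u_4 = (15 − 0) + 0.35·27 = 24.45.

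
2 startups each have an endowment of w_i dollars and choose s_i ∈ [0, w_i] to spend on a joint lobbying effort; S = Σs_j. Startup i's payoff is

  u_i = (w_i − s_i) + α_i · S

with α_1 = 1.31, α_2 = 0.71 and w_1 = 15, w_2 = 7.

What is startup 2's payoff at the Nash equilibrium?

17.65

∂u_i/∂s_i = α_i − 1, so startup i contributes w_i if α_i > 1, else 0.
α_i > 1 for i ∈ {1}; NE contributions (15, 0), S = 15.
u_2 = (7 − 0) + 0.71·15 = 17.65.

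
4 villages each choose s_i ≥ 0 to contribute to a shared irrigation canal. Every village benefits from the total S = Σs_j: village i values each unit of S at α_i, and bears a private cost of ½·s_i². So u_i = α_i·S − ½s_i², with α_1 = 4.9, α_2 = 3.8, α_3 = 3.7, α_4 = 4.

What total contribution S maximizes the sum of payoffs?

65.6

Planner FOC: ∂(Σu_j)/∂s_i = (Σα_j) − s_i = 0, so s_i^SO = Σα_j = 16.4 for every i; S^SO = 65.6.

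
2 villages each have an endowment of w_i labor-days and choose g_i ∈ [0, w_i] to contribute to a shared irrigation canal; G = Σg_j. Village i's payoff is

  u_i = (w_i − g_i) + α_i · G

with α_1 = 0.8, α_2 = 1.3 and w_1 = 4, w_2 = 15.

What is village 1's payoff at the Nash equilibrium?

16

∂u_i/∂g_i = α_i − 1, so village i contributes w_i if α_i > 1, else 0.
α_i > 1 for i ∈ {2}; NE contributions (0, 15), G = 15.
u_1 = (4 − 0) + 0.8·15 = 16.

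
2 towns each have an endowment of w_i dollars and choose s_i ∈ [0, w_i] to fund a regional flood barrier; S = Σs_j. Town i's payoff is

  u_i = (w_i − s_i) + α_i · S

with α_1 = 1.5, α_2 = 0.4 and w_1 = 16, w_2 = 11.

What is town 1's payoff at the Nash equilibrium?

24

∂u_i/∂s_i = α_i − 1, so town i contributes w_i if α_i > 1, else 0.
α_i > 1 for i ∈ {1}; NE contributions (16, 0), S = 16.
u_1 = (16 − 16) + 1.5·16 = 24.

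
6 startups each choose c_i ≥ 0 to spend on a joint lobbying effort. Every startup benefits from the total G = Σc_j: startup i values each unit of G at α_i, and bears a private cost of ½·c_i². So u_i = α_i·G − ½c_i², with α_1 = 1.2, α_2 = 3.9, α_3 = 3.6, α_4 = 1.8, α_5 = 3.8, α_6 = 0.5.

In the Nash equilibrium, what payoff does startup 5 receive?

Startup i's FOC: ∂u_i/∂c_i = α_i − c_i = 0, so c_i* = α_i.
NE contributions = (1.2, 3.9, 3.6, 1.8, 3.8, 0.5); G = 14.8.
u_5 = α_5·G − ½·(c_5)² = 3.8·14.8 − ½·3.8² = 49.02.

49.02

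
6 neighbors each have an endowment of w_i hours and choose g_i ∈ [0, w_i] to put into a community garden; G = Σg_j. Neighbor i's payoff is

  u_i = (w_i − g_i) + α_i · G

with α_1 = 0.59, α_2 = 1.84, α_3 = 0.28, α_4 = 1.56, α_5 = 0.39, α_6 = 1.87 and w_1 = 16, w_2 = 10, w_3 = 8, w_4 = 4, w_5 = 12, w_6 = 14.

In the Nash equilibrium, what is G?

∂u_i/∂g_i = α_i − 1, so neighbor i contributes w_i if α_i > 1, else 0.
α_i > 1 for i ∈ {2, 4, 6}; NE contributions (0, 10, 0, 4, 0, 14), G = 28.

28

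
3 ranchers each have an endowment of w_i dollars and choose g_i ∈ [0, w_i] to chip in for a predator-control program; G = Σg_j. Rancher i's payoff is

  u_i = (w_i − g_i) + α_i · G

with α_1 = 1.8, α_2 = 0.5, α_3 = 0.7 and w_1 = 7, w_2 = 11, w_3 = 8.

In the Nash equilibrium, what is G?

∂u_i/∂g_i = α_i − 1, so rancher i contributes w_i if α_i > 1, else 0.
α_i > 1 for i ∈ {1}; NE contributions (7, 0, 0), G = 7.

7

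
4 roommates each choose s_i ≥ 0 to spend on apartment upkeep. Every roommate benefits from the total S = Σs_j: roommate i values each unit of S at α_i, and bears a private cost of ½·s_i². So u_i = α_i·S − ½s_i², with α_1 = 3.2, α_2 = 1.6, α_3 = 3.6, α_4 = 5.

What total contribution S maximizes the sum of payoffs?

Planner FOC: ∂(Σu_j)/∂s_i = (Σα_j) − s_i = 0, so s_i^SO = Σα_j = 13.4 for every i; S^SO = 53.6.

53.6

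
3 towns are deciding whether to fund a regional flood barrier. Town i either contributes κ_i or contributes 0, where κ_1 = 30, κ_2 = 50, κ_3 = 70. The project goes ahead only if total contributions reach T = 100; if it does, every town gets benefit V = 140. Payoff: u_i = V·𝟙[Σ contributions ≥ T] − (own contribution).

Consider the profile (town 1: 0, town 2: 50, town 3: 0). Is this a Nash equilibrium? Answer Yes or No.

No

Total = 50 < 100: not provided.
Town 1 (pledges 0, payoff 0): pledging 30 → total 80, payoff -30. No gain.
Town 2 (pledges 50, payoff -50): dropping to 0 → total 0, payoff 0. Profitable deviation.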